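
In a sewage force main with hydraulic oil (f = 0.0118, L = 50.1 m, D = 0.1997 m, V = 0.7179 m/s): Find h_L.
Formula: h_L = f \frac{L}{D} \frac{V^2}{2g}
h_L = 0.0118·(50.1/0.1997)·0.7179²/(2·9.81) = 0.07776 m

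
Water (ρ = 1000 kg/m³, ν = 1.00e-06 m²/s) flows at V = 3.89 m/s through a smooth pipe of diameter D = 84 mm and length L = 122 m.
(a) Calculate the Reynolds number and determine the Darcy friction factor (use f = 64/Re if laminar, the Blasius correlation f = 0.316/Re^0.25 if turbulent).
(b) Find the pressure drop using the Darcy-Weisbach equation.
(a) Re = V·D/ν = 3.89·0.084/1.00e-06 = 326760 → turbulent (Re > 4000); f = 0.316/Re^0.25 = 0.316/326760^0.25 = 0.013217 (Blasius is strictly valid for Re ≲ 1e5; used here as the smooth-pipe estimate the problem specifies)
(b) Darcy-Weisbach: ΔP = f·(L/D)·½ρV²/1000 = 0.013217·(122/0.084)·½·1000·3.89²/1000 = 145.2 kPa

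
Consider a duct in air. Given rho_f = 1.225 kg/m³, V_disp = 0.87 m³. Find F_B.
Formula: F_B = \rho_f g V_{disp}
F_B = 1.225·9.81·0.87 = 10.46 N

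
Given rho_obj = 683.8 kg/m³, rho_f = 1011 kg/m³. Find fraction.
Formula: f_{sub} = \frac{\rho_{obj}}{\rho_f}
fraction = 683.8/1011 = 0.6764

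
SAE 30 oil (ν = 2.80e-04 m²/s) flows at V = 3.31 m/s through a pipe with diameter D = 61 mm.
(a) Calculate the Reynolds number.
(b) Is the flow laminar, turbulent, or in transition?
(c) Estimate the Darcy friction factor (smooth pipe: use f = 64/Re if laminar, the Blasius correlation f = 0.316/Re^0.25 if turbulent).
(a) Re = V·D/ν = 3.31·0.061/2.80e-04 = 721.11
(b) Flow regime: laminar (Re < 2300)
(c) Friction factor: f = 64/Re = 64/721.11 = 0.08875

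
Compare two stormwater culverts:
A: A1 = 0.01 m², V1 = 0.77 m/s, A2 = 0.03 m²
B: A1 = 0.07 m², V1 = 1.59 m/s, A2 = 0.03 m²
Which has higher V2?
V2(A) = 0.2567 m/s, V2(B) = 3.71 m/s. Answer: B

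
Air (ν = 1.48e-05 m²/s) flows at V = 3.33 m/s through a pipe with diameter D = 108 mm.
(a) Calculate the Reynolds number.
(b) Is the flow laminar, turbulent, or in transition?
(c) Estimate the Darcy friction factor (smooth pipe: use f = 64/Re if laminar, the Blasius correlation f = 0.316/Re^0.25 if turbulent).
(a) Re = V·D/ν = 3.33·0.108/1.48e-05 = 24300
(b) Flow regime: turbulent (Re > 4000)
(c) Friction factor: f = 0.316/Re^0.25 = 0.316/24300^0.25 = 0.02531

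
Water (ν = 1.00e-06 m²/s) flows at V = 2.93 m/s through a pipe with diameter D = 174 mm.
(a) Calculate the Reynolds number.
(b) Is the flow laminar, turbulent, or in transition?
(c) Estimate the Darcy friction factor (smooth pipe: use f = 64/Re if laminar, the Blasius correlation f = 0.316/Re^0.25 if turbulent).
(a) Re = V·D/ν = 2.93·0.174/1.00e-06 = 509820
(b) Flow regime: turbulent (Re > 4000)
(c) Friction factor: f = 0.316/Re^0.25 = 0.316/509820^0.25 = 0.01183 (Blasius is strictly valid for Re ≲ 1e5; used here as the smooth-pipe estimate the problem specifies)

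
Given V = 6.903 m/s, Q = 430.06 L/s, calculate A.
Formula: Q = A V
Substituting knowns: 430.06 = A·6.903·1000
Solving for A: A = (430.06/1000)/6.903 = 0.0623 m²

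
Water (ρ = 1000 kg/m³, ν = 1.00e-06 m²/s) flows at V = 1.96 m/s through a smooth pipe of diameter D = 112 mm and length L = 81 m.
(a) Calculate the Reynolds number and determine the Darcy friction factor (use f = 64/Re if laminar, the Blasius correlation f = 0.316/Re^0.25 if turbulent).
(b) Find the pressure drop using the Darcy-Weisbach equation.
(a) Re = V·D/ν = 1.96·0.112/1.00e-06 = 219520 → turbulent (Re > 4000); f = 0.316/Re^0.25 = 0.316/219520^0.25 = 0.014599 (Blasius is strictly valid for Re ≲ 1e5; used here as the smooth-pipe estimate the problem specifies)
(b) Darcy-Weisbach: ΔP = f·(L/D)·½ρV²/1000 = 0.014599·(81/0.112)·½·1000·1.96²/1000 = 20.28 kPa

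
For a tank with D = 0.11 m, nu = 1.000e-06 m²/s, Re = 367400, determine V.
Formula: Re = \frac{V D}{\nu}
Substituting knowns: 367400 = V·0.11/1.000e-06
Solving for V: V = 367400·1.000e-06/0.11 = 3.34 m/s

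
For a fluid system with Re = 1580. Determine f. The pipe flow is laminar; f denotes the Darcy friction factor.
Formula: f = \frac{64}{Re}
f = 64/1580 = 0.04051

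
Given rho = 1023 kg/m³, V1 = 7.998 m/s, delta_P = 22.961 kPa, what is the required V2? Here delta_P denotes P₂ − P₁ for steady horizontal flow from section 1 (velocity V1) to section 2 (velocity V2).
Formula: \Delta P = \frac{1}{2} \rho (V_1^2 - V_2^2)
Substituting knowns: 22.961 = 0.5·1023·(7.998² − V2²)/1000
Solving for V2: V2 = √(7.998² − 2·(22.961·1000)/1023) = 4.368 m/s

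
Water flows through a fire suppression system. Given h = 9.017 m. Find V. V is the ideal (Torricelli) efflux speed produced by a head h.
Formula: V = \sqrt{2 g h}
V = √(2·9.81·9.017) = 13.3 m/s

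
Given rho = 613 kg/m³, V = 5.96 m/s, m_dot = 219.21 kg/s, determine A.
Formula: \dot{m} = \rho A V
Substituting knowns: 219.21 = 613·A·5.96
Solving for A: A = 219.21/(613·5.96) = 0.06 m²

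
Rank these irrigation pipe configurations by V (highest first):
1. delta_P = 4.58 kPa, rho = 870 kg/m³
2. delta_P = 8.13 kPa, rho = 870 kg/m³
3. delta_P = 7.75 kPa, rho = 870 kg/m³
Case 1: V = 3.245 m/s
Case 2: V = 4.323 m/s
Case 3: V = 4.221 m/s
Ranking (highest first): 2, 3, 1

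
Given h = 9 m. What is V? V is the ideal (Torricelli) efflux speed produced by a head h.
Formula: V = \sqrt{2 g h}
V = √(2·9.81·9) = 13.29 m/s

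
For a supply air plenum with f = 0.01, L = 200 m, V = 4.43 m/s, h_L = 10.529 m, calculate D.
Formula: h_L = f \frac{L}{D} \frac{V^2}{2g}
Substituting knowns: 10.529 = 0.01·(200/D)·4.43²/(2·9.81)
Solving for D: D = 0.01·200·4.43²/(2·9.81·10.529) = 0.19 m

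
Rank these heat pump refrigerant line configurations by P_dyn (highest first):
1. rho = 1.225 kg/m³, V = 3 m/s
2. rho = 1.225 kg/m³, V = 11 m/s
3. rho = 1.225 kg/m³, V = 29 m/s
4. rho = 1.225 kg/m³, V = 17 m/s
Case 1: P_dyn = 0.005513 kPa
Case 2: P_dyn = 0.07411 kPa
Case 3: P_dyn = 0.5151 kPa
Case 4: P_dyn = 0.177 kPa
Ranking (highest first): 3, 4, 2, 1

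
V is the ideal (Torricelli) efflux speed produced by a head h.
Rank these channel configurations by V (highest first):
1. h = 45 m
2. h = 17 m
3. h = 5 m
Case 1: V = 29.71 m/s
Case 2: V = 18.26 m/s
Case 3: V = 9.905 m/s
Ranking (highest first): 1, 2, 3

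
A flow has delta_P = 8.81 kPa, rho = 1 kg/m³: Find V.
Formula: V = \sqrt{\frac{2 \Delta P}{\rho}}
V = √(2·(8.81·1000)/1) = 132.7 m/s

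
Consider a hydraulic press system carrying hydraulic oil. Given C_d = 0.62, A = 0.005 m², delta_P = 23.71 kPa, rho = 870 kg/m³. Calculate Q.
Formula: Q = C_d A \sqrt{\frac{2 \Delta P}{\rho}}
Q = 0.62·0.005·√(2·(23.71·1000)/870)·1000 = 22.89 L/s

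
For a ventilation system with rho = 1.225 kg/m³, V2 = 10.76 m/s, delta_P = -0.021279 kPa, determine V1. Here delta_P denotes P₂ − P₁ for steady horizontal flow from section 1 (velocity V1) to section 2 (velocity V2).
Formula: \Delta P = \frac{1}{2} \rho (V_1^2 - V_2^2)
Substituting knowns: -0.021279 = 0.5·1.225·(V1² − 10.76²)/1000
Solving for V1: V1 = √(10.76² + 2·(-0.021279·1000)/1.225) = 9.002 m/s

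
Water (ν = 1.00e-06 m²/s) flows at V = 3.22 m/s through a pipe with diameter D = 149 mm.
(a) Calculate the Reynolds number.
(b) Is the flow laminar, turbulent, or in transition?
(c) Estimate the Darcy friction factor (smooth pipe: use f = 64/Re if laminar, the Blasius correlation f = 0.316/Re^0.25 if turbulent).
(a) Re = V·D/ν = 3.22·0.149/1.00e-06 = 479780
(b) Flow regime: turbulent (Re > 4000)
(c) Friction factor: f = 0.316/Re^0.25 = 0.316/479780^0.25 = 0.01201 (Blasius is strictly valid for Re ≲ 1e5; used here as the smooth-pipe estimate the problem specifies)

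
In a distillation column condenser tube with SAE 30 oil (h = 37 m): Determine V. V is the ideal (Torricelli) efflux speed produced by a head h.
Formula: V = \sqrt{2 g h}
V = √(2·9.81·37) = 26.94 m/s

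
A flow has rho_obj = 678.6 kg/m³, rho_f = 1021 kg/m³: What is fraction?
Formula: f_{sub} = \frac{\rho_{obj}}{\rho_f}
fraction = 678.6/1021 = 0.6646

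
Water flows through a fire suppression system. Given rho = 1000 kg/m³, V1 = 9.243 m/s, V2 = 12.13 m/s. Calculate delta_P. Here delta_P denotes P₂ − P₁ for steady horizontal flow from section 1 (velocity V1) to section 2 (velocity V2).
Formula: \Delta P = \frac{1}{2} \rho (V_1^2 - V_2^2)
delta_P = 0.5·1000·(9.243² − 12.13²)/1000 = -30.85 kPa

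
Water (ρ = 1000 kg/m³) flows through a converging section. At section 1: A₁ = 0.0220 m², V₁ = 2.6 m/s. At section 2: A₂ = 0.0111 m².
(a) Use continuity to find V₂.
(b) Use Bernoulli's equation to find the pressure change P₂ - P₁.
(a) Continuity: A₁V₁=A₂V₂ -> V₂=A₁V₁/A₂=0.0220*2.6/0.0111=5.15 m/s
(b) Bernoulli: P₂-P₁=0.5*rho*(V₁^2-V₂^2)/1000=0.5*1000*(2.6^2-5.15^2)/1000=-9.881 kPa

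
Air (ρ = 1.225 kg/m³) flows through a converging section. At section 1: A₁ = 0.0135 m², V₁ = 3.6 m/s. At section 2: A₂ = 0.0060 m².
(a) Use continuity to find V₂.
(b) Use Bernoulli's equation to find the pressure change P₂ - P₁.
(a) Continuity: A₁V₁=A₂V₂ -> V₂=A₁V₁/A₂=0.0135*3.6/0.0060=8.10 m/s
(b) Bernoulli: P₂-P₁=0.5*rho*(V₁^2-V₂^2)/1000=0.5*1.225*(3.6^2-8.10^2)/1000=-0.03225 kPa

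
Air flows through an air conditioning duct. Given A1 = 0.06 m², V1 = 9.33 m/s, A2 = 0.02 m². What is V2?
Formula: V_2 = \frac{A_1 V_1}{A_2}
V2 = 0.06·9.33/0.02 = 27.99 m/s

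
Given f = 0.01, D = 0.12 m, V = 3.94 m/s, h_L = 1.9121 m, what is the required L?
Formula: h_L = f \frac{L}{D} \frac{V^2}{2g}
Substituting knowns: 1.9121 = 0.01·(L/0.12)·3.94²/(2·9.81)
Solving for L: L = 1.9121·2·9.81·0.12/(0.01·3.94²) = 29 m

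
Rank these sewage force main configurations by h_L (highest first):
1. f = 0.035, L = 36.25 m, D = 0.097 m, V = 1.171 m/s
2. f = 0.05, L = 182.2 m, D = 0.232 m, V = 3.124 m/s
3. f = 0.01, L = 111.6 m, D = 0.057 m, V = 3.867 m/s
Case 1: h_L = 0.9142 m
Case 2: h_L = 19.53 m
Case 3: h_L = 14.92 m
Ranking (highest first): 2, 3, 1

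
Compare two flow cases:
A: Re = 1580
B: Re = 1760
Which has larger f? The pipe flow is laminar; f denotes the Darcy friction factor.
f(A) = 0.04051, f(B) = 0.03636. Answer: A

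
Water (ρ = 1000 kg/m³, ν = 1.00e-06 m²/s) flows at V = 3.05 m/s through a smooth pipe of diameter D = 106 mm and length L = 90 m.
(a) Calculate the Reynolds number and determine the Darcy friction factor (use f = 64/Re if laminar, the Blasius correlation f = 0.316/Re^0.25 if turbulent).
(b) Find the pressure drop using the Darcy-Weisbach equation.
(a) Re = V·D/ν = 3.05·0.106/1.00e-06 = 323300 → turbulent (Re > 4000); f = 0.316/Re^0.25 = 0.316/323300^0.25 = 0.013252 (Blasius is strictly valid for Re ≲ 1e5; used here as the smooth-pipe estimate the problem specifies)
(b) Darcy-Weisbach: ΔP = f·(L/D)·½ρV²/1000 = 0.013252·(90/0.106)·½·1000·3.05²/1000 = 52.33 kPa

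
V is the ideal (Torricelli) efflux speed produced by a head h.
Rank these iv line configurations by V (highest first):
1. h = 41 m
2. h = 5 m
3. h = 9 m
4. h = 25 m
Case 1: V = 28.36 m/s
Case 2: V = 9.905 m/s
Case 3: V = 13.29 m/s
Case 4: V = 22.15 m/s
Ranking (highest first): 1, 4, 3, 2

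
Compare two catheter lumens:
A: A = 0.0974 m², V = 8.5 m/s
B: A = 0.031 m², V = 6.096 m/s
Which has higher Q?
Q(A) = 827.9 L/s, Q(B) = 189 L/s. Answer: A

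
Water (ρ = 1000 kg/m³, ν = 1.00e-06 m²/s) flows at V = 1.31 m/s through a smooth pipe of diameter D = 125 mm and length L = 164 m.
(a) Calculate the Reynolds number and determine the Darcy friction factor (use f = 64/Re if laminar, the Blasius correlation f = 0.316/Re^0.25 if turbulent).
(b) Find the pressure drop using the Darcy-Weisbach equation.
(a) Re = V·D/ν = 1.31·0.125/1.00e-06 = 163750 → turbulent (Re > 4000); f = 0.316/Re^0.25 = 0.316/163750^0.25 = 0.015709 (Blasius is strictly valid for Re ≲ 1e5; used here as the smooth-pipe estimate the problem specifies)
(b) Darcy-Weisbach: ΔP = f·(L/D)·½ρV²/1000 = 0.015709·(164/0.125)·½·1000·1.31²/1000 = 17.68 kPa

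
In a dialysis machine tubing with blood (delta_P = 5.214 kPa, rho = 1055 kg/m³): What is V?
Formula: V = \sqrt{\frac{2 \Delta P}{\rho}}
V = √(2·(5.214·1000)/1055) = 3.144 m/s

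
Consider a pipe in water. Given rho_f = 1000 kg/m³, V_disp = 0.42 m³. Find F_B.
Formula: F_B = \rho_f g V_{disp}
F_B = 1000·9.81·0.42 = 4120 N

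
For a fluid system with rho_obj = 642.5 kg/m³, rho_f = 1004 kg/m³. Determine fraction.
Formula: f_{sub} = \frac{\rho_{obj}}{\rho_f}
fraction = 642.5/1004 = 0.6399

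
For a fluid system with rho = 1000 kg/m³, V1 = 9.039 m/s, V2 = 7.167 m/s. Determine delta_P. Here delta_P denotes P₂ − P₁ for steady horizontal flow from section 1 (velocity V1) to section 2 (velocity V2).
Formula: \Delta P = \frac{1}{2} \rho (V_1^2 - V_2^2)
delta_P = 0.5·1000·(9.039² − 7.167²)/1000 = 15.17 kPa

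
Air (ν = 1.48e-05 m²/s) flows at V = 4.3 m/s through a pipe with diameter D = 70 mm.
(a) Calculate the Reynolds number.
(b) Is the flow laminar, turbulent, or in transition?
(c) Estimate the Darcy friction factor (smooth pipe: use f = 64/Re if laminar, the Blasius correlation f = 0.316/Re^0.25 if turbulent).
(a) Re = V·D/ν = 4.3·0.07/1.48e-05 = 20338
(b) Flow regime: turbulent (Re > 4000)
(c) Friction factor: f = 0.316/Re^0.25 = 0.316/20338^0.25 = 0.02646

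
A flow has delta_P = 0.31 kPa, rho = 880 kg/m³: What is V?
Formula: V = \sqrt{\frac{2 \Delta P}{\rho}}
V = √(2·(0.31·1000)/880) = 0.8394 m/s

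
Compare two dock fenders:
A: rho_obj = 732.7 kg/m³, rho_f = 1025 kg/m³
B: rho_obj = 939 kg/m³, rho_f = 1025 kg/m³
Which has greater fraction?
fraction(A) = 0.7148, fraction(B) = 0.9161. Answer: B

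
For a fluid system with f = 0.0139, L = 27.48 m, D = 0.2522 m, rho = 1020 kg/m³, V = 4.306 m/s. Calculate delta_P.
Formula: \Delta P = f \frac{L}{D} \frac{\rho V^2}{2}
delta_P = 0.0139·(27.48/0.2522)·0.5·1020·4.306²/1000 = 14.32 kPa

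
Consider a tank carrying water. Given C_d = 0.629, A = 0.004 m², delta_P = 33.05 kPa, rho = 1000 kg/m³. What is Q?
Formula: Q = C_d A \sqrt{\frac{2 \Delta P}{\rho}}
Q = 0.629·0.004·√(2·(33.05·1000)/1000)·1000 = 20.46 L/s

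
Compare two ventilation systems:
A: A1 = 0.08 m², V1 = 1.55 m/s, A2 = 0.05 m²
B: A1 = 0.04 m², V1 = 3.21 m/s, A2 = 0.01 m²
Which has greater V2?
V2(A) = 2.48 m/s, V2(B) = 12.84 m/s. Answer: B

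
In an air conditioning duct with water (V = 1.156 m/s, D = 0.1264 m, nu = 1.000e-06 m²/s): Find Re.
Formula: Re = \frac{V D}{\nu}
Re = 1.156·0.1264/1.000e-06 = 146118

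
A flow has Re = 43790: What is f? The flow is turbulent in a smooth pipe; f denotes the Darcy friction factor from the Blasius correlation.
Formula: f = \frac{0.316}{Re^{0.25}}
f = 0.316/43790^0.25 = 0.02184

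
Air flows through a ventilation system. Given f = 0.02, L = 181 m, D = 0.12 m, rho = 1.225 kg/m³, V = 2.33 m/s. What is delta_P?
Formula: \Delta P = f \frac{L}{D} \frac{\rho V^2}{2}
delta_P = 0.02·(181/0.12)·0.5·1.225·2.33²/1000 = 0.1003 kPa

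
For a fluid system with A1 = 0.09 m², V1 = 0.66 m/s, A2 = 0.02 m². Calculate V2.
Formula: V_2 = \frac{A_1 V_1}{A_2}
V2 = 0.09·0.66/0.02 = 2.97 m/s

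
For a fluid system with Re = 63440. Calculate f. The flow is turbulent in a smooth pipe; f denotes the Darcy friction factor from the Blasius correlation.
Formula: f = \frac{0.316}{Re^{0.25}}
f = 0.316/63440^0.25 = 0.01991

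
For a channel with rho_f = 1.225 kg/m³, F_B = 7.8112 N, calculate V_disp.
Formula: F_B = \rho_f g V_{disp}
Substituting knowns: 7.8112 = 1.225·9.81·V_disp
Solving for V_disp: V_disp = 7.8112/(1.225·9.81) = 0.65 m³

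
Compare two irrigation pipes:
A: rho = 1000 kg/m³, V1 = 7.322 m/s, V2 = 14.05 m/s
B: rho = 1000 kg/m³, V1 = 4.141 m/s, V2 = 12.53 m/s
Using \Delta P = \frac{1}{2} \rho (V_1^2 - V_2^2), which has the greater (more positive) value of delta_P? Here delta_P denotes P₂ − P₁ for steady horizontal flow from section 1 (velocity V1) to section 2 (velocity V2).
delta_P(A) = -71.9 kPa, delta_P(B) = -69.93 kPa. Answer: B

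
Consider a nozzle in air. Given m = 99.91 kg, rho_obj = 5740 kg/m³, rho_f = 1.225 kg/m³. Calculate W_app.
Formula: W_{app} = mg\left(1 - \frac{\rho_f}{\rho_{obj}}\right)
W_app = 99.91·9.81·(1 − 1.225/5740) = 979.9 N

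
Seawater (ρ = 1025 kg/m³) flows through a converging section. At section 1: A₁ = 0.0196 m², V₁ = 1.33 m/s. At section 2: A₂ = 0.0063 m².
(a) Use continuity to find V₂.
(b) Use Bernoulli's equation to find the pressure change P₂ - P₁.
(a) Continuity: A₁V₁=A₂V₂ -> V₂=A₁V₁/A₂=0.0196*1.33/0.0063=4.14 m/s
(b) Bernoulli: P₂-P₁=0.5*rho*(V₁^2-V₂^2)/1000=0.5*1025*(1.33^2-4.14^2)/1000=-7.877 kPa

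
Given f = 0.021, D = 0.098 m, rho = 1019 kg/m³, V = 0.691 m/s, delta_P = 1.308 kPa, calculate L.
Formula: \Delta P = f \frac{L}{D} \frac{\rho V^2}{2}
Substituting knowns: 1.308 = 0.021·(L/0.098)·0.5·1019·0.691²/1000
Solving for L: L = (1.308·1000)·0.098/(0.021·0.5·1019·0.691²) = 25.09 m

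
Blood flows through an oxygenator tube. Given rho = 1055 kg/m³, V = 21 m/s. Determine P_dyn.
Formula: P_{dyn} = \frac{1}{2} \rho V^2
P_dyn = 0.5·1055·21²/1000 = 232.6 kPa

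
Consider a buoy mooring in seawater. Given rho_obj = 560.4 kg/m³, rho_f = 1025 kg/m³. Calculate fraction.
Formula: f_{sub} = \frac{\rho_{obj}}{\rho_f}
fraction = 560.4/1025 = 0.5467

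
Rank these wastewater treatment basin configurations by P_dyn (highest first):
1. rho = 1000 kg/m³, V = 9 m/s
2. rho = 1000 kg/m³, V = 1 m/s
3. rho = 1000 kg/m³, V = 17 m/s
Case 1: P_dyn = 40.5 kPa
Case 2: P_dyn = 0.5 kPa
Case 3: P_dyn = 144.5 kPa
Ranking (highest first): 3, 1, 2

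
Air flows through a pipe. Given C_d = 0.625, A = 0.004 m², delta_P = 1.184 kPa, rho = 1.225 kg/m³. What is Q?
Formula: Q = C_d A \sqrt{\frac{2 \Delta P}{\rho}}
Q = 0.625·0.004·√(2·(1.184·1000)/1.225)·1000 = 109.9 L/s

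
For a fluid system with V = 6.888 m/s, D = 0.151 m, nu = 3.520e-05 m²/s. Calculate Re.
Formula: Re = \frac{V D}{\nu}
Re = 6.888·0.151/3.520e-05 = 29548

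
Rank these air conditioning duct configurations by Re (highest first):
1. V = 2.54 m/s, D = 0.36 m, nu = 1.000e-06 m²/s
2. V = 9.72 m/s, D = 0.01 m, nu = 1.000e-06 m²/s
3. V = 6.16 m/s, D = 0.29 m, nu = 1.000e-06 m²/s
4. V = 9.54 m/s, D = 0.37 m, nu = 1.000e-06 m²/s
Case 1: Re = 914400
Case 2: Re = 97200
Case 3: Re = 1.786e+06
Case 4: Re = 3.530e+06
Ranking (highest first): 4, 3, 1, 2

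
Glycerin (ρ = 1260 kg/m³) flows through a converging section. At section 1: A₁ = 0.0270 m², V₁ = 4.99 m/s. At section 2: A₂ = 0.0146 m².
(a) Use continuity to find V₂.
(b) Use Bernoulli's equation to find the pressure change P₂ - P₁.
(a) Continuity: A₁V₁=A₂V₂ -> V₂=A₁V₁/A₂=0.0270*4.99/0.0146=9.23 m/s
(b) Bernoulli: P₂-P₁=0.5*rho*(V₁^2-V₂^2)/1000=0.5*1260*(4.99^2-9.23^2)/1000=-37.98 kPa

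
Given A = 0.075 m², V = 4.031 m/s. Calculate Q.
Formula: Q = A V
Q = 0.075·4.031·1000 = 302.3 L/s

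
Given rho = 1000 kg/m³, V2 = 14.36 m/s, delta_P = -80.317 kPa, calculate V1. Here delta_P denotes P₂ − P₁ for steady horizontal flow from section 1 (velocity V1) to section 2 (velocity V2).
Formula: \Delta P = \frac{1}{2} \rho (V_1^2 - V_2^2)
Substituting knowns: -80.317 = 0.5·1000·(V1² − 14.36²)/1000
Solving for V1: V1 = √(14.36² + 2·(-80.317·1000)/1000) = 6.751 m/s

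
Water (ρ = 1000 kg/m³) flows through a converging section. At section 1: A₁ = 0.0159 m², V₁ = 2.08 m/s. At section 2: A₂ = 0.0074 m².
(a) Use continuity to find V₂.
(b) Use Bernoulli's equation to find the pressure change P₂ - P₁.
(a) Continuity: A₁V₁=A₂V₂ -> V₂=A₁V₁/A₂=0.0159*2.08/0.0074=4.47 m/s
(b) Bernoulli: P₂-P₁=0.5*rho*(V₁^2-V₂^2)/1000=0.5*1000*(2.08^2-4.47^2)/1000=-7.827 kPa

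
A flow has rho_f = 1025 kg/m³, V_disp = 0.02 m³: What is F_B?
Formula: F_B = \rho_f g V_{disp}
F_B = 1025·9.81·0.02 = 201.1 N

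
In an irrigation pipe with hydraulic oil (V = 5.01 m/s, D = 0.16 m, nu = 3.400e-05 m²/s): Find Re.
Formula: Re = \frac{V D}{\nu}
Re = 5.01·0.16/3.400e-05 = 23576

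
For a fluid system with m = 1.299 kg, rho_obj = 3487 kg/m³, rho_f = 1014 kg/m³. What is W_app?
Formula: W_{app} = mg\left(1 - \frac{\rho_f}{\rho_{obj}}\right)
W_app = 1.299·9.81·(1 − 1014/3487) = 9.038 N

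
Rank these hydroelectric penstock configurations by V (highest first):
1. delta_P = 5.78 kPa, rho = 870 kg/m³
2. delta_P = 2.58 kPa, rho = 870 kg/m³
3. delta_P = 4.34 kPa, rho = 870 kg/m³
Case 1: V = 3.645 m/s
Case 2: V = 2.435 m/s
Case 3: V = 3.159 m/s
Ranking (highest first): 1, 3, 2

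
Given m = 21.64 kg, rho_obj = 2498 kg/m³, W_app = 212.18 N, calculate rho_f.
Formula: W_{app} = mg\left(1 - \frac{\rho_f}{\rho_{obj}}\right)
Substituting knowns: 212.18 = 21.64·9.81·(1 − rho_f/2498)
Solving for rho_f: rho_f = 2498·(1 − 212.18/(21.64·9.81)) = 1.276 kg/m³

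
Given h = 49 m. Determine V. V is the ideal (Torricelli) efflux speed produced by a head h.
Formula: V = \sqrt{2 g h}
V = √(2·9.81·49) = 31.01 m/s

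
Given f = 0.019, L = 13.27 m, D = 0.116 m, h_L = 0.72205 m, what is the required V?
Formula: h_L = f \frac{L}{D} \frac{V^2}{2g}
Substituting knowns: 0.72205 = 0.019·(13.27/0.116)·V²/(2·9.81)
Solving for V: V = √(0.72205·2·9.81/(0.019·(13.27/0.116))) = 2.553 m/s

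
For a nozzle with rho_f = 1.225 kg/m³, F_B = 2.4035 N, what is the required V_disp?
Formula: F_B = \rho_f g V_{disp}
Substituting knowns: 2.4035 = 1.225·9.81·V_disp
Solving for V_disp: V_disp = 2.4035/(1.225·9.81) = 0.2 m³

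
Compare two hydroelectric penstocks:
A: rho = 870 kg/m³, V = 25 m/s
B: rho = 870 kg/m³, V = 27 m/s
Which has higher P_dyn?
P_dyn(A) = 271.9 kPa, P_dyn(B) = 317.1 kPa. Answer: B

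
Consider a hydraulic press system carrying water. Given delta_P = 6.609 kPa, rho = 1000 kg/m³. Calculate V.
Formula: V = \sqrt{\frac{2 \Delta P}{\rho}}
V = √(2·(6.609·1000)/1000) = 3.636 m/s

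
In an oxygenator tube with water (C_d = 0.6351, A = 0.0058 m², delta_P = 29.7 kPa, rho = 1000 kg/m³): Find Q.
Formula: Q = C_d A \sqrt{\frac{2 \Delta P}{\rho}}
Q = 0.6351·0.0058·√(2·(29.7·1000)/1000)·1000 = 28.39 L/s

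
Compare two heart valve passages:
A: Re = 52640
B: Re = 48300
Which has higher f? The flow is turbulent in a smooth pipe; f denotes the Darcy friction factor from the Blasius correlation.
f(A) = 0.02086, f(B) = 0.02132. Answer: B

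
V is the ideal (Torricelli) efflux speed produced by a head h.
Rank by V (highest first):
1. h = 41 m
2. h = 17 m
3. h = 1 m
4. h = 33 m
Case 1: V = 28.36 m/s
Case 2: V = 18.26 m/s
Case 3: V = 4.429 m/s
Case 4: V = 25.45 m/s
Ranking (highest first): 1, 4, 2, 3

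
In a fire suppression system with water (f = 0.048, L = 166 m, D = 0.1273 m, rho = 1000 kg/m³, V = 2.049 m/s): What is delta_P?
Formula: \Delta P = f \frac{L}{D} \frac{\rho V^2}{2}
delta_P = 0.048·(166/0.1273)·0.5·1000·2.049²/1000 = 131.4 kPa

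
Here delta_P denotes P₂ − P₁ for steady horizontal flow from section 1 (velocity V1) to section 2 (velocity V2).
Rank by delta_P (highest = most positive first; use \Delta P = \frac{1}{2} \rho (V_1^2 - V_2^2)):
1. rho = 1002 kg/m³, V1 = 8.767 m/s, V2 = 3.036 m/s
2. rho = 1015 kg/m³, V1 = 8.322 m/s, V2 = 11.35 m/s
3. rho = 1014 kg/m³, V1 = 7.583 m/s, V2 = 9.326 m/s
Case 1: delta_P = 33.89 kPa
Case 2: delta_P = -30.23 kPa
Case 3: delta_P = -14.94 kPa
Ranking (highest first): 1, 3, 2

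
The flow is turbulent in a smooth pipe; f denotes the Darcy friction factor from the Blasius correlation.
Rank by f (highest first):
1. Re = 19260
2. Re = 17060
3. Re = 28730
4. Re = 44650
Case 1: f = 0.02682
Case 2: f = 0.02765
Case 3: f = 0.02427
Case 4: f = 0.02174
Ranking (highest first): 2, 1, 3, 4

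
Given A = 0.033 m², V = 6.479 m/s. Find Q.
Formula: Q = A V
Q = 0.033·6.479·1000 = 213.8 L/s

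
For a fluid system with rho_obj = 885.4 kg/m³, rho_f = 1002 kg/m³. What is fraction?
Formula: f_{sub} = \frac{\rho_{obj}}{\rho_f}
fraction = 885.4/1002 = 0.8836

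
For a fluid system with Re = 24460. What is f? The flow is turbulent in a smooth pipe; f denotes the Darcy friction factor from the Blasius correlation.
Formula: f = \frac{0.316}{Re^{0.25}}
f = 0.316/24460^0.25 = 0.02527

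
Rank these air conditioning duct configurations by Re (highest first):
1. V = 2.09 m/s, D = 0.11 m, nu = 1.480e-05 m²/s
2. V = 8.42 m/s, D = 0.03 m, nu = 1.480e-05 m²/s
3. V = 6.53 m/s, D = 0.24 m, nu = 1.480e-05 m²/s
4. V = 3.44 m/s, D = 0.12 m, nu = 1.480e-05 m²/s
Case 1: Re = 15534
Case 2: Re = 17068
Case 3: Re = 105892
Case 4: Re = 27892
Ranking (highest first): 3, 4, 2, 1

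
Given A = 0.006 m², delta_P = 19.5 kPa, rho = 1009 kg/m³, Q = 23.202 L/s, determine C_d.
Formula: Q = C_d A \sqrt{\frac{2 \Delta P}{\rho}}
Substituting knowns: 23.202 = C_d·0.006·√(2·(19.5·1000)/1009)·1000
Solving for C_d: C_d = (23.202/1000)/(0.006·√(2·(19.5·1000)/1009)) = 0.622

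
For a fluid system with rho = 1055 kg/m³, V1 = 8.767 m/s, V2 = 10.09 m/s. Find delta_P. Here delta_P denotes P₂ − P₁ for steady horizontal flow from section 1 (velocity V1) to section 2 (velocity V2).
Formula: \Delta P = \frac{1}{2} \rho (V_1^2 - V_2^2)
delta_P = 0.5·1055·(8.767² − 10.09²)/1000 = -13.16 kPa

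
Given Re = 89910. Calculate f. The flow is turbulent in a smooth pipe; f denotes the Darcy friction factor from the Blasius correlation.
Formula: f = \frac{0.316}{Re^{0.25}}
f = 0.316/89910^0.25 = 0.01825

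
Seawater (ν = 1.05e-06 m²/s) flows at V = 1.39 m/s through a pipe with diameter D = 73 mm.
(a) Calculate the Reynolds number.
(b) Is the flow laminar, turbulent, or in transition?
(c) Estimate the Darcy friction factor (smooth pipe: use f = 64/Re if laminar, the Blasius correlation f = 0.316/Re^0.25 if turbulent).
(a) Re = V·D/ν = 1.39·0.073/1.05e-06 = 96638
(b) Flow regime: turbulent (Re > 4000)
(c) Friction factor: f = 0.316/Re^0.25 = 0.316/96638^0.25 = 0.01792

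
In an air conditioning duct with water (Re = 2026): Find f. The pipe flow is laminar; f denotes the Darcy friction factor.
Formula: f = \frac{64}{Re}
f = 64/2026 = 0.03159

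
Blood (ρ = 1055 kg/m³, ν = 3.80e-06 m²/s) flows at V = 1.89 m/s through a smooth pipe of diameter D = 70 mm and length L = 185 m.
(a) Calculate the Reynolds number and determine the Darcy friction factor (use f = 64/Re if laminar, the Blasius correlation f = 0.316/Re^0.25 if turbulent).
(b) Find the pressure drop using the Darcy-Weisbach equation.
(a) Re = V·D/ν = 1.89·0.07/3.80e-06 = 34816 → turbulent (Re > 4000); f = 0.316/Re^0.25 = 0.316/34816^0.25 = 0.023134
(b) Darcy-Weisbach: ΔP = f·(L/D)·½ρV²/1000 = 0.023134·(185/0.070)·½·1055·1.89²/1000 = 115.2 kPa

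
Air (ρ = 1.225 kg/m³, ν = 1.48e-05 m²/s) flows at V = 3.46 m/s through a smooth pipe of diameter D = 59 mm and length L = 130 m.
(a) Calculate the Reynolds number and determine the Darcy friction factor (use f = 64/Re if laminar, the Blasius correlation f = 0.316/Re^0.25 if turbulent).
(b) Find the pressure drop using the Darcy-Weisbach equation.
(a) Re = V·D/ν = 3.46·0.059/1.48e-05 = 13793 → turbulent (Re > 4000); f = 0.316/Re^0.25 = 0.316/13793^0.25 = 0.029159
(b) Darcy-Weisbach: ΔP = f·(L/D)·½ρV²/1000 = 0.029159·(130/0.059)·½·1.225·3.46²/1000 = 0.4711 kPa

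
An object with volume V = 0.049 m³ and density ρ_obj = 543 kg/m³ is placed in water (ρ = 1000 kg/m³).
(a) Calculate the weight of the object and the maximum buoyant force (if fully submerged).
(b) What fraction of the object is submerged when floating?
(a) W=rho_obj*g*V=543*9.81*0.049=261.0 N; F_B(max)=rho*g*V=1000*9.81*0.049=480.7 N
(b) Floating fraction=rho_obj/rho=543/1000=0.543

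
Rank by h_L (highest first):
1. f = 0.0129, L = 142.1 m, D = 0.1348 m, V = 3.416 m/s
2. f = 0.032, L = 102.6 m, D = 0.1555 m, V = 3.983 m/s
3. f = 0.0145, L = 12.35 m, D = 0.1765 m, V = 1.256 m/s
Case 1: h_L = 8.088 m
Case 2: h_L = 17.07 m
Case 3: h_L = 0.08158 m
Ranking (highest first): 2, 1, 3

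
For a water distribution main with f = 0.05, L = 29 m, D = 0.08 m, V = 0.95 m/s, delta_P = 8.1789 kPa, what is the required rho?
Formula: \Delta P = f \frac{L}{D} \frac{\rho V^2}{2}
Substituting knowns: 8.1789 = 0.05·(29/0.08)·0.5·rho·0.95²/1000
Solving for rho: rho = (8.1789·1000)/(0.05·(29/0.08)·0.5·0.95²) = 1000 kg/m³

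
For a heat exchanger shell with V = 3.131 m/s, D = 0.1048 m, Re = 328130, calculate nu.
Formula: Re = \frac{V D}{\nu}
Substituting knowns: 328130 = 3.131·0.1048/nu
Solving for nu: nu = 3.131·0.1048/328130 = 1.000e-06 m²/s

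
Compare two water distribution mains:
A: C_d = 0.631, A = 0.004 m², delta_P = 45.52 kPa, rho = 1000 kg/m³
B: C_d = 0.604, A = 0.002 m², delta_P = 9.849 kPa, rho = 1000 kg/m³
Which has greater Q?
Q(A) = 24.08 L/s, Q(B) = 5.361 L/s. Answer: A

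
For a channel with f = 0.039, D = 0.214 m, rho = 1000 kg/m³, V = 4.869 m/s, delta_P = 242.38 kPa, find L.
Formula: \Delta P = f \frac{L}{D} \frac{\rho V^2}{2}
Substituting knowns: 242.38 = 0.039·(L/0.214)·0.5·1000·4.869²/1000
Solving for L: L = (242.38·1000)·0.214/(0.039·0.5·1000·4.869²) = 112.2 m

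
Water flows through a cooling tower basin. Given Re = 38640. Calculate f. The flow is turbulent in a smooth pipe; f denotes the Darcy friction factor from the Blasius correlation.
Formula: f = \frac{0.316}{Re^{0.25}}
f = 0.316/38640^0.25 = 0.02254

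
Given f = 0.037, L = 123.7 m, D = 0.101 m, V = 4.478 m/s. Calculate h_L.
Formula: h_L = f \frac{L}{D} \frac{V^2}{2g}
h_L = 0.037·(123.7/0.101)·4.478²/(2·9.81) = 46.31 m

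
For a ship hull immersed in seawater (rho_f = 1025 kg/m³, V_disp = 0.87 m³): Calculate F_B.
Formula: F_B = \rho_f g V_{disp}
F_B = 1025·9.81·0.87 = 8748 N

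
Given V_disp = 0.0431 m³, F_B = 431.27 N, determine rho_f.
Formula: F_B = \rho_f g V_{disp}
Substituting knowns: 431.27 = rho_f·9.81·0.0431
Solving for rho_f: rho_f = 431.27/(9.81·0.0431) = 1020 kg/m³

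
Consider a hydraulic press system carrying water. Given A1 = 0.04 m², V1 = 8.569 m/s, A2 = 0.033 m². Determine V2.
Formula: V_2 = \frac{A_1 V_1}{A_2}
V2 = 0.04·8.569/0.033 = 10.39 m/s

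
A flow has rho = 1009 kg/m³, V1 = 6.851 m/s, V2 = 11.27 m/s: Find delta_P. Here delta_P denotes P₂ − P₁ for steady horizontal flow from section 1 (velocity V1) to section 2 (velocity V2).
Formula: \Delta P = \frac{1}{2} \rho (V_1^2 - V_2^2)
delta_P = 0.5·1009·(6.851² − 11.27²)/1000 = -40.4 kPa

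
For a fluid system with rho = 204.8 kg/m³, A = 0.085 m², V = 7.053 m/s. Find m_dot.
Formula: \dot{m} = \rho A V
m_dot = 204.8·0.085·7.053 = 122.8 kg/s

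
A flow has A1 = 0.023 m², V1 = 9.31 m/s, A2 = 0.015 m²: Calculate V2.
Formula: V_2 = \frac{A_1 V_1}{A_2}
V2 = 0.023·9.31/0.015 = 14.28 m/s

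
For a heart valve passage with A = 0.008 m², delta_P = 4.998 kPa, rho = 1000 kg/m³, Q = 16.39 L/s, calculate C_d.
Formula: Q = C_d A \sqrt{\frac{2 \Delta P}{\rho}}
Substituting knowns: 16.39 = C_d·0.008·√(2·(4.998·1000)/1000)·1000
Solving for C_d: C_d = (16.39/1000)/(0.008·√(2·(4.998·1000)/1000)) = 0.648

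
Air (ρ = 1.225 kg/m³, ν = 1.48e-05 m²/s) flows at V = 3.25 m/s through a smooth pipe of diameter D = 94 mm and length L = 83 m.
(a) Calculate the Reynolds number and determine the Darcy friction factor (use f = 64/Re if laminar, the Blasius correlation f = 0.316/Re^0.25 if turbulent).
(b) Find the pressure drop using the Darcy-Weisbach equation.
(a) Re = V·D/ν = 3.25·0.094/1.48e-05 = 20642 → turbulent (Re > 4000); f = 0.316/Re^0.25 = 0.316/20642^0.25 = 0.026363
(b) Darcy-Weisbach: ΔP = f·(L/D)·½ρV²/1000 = 0.026363·(83/0.094)·½·1.225·3.25²/1000 = 0.1506 kPa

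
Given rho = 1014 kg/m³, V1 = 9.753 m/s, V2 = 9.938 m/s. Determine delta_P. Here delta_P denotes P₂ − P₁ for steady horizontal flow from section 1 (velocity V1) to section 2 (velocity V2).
Formula: \Delta P = \frac{1}{2} \rho (V_1^2 - V_2^2)
delta_P = 0.5·1014·(9.753² − 9.938²)/1000 = -1.847 kPa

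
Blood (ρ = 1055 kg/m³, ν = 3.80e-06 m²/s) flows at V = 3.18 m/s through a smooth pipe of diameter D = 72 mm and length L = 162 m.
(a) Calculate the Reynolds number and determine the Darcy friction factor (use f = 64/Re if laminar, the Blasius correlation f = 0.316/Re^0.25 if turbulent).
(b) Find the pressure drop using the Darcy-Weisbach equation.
(a) Re = V·D/ν = 3.18·0.072/3.80e-06 = 60253 → turbulent (Re > 4000); f = 0.316/Re^0.25 = 0.316/60253^0.25 = 0.020169
(b) Darcy-Weisbach: ΔP = f·(L/D)·½ρV²/1000 = 0.020169·(162/0.072)·½·1055·3.18²/1000 = 242.1 kPa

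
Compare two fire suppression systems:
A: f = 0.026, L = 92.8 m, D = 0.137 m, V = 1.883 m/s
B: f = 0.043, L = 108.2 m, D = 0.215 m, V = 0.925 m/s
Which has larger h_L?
h_L(A) = 3.183 m, h_L(B) = 0.9437 m. Answer: A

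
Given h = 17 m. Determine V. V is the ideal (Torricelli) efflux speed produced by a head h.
Formula: V = \sqrt{2 g h}
V = √(2·9.81·17) = 18.26 m/s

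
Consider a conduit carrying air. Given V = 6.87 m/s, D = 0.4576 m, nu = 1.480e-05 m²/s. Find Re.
Formula: Re = \frac{V D}{\nu}
Re = 6.87·0.4576/1.480e-05 = 212413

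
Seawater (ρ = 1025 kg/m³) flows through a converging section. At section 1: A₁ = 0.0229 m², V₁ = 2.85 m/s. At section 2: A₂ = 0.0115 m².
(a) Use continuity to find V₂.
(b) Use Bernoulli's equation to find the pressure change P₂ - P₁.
(a) Continuity: A₁V₁=A₂V₂ -> V₂=A₁V₁/A₂=0.0229*2.85/0.0115=5.68 m/s
(b) Bernoulli: P₂-P₁=0.5*rho*(V₁^2-V₂^2)/1000=0.5*1025*(2.85^2-5.68^2)/1000=-12.37 kPa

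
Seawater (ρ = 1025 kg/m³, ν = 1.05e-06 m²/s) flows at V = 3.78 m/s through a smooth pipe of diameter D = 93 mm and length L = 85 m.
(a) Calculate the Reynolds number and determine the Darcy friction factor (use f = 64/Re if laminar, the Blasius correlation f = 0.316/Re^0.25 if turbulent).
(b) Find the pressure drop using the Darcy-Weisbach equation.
(a) Re = V·D/ν = 3.78·0.093/1.05e-06 = 334800 → turbulent (Re > 4000); f = 0.316/Re^0.25 = 0.316/334800^0.25 = 0.013137 (Blasius is strictly valid for Re ≲ 1e5; used here as the smooth-pipe estimate the problem specifies)
(b) Darcy-Weisbach: ΔP = f·(L/D)·½ρV²/1000 = 0.013137·(85/0.093)·½·1025·3.78²/1000 = 87.92 kPa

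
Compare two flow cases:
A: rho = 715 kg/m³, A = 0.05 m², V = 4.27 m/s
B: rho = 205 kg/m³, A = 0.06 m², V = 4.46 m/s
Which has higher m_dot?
m_dot(A) = 152.7 kg/s, m_dot(B) = 54.86 kg/s. Answer: A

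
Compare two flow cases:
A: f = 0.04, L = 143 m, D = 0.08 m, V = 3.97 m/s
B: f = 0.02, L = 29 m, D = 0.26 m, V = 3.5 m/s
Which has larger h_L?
h_L(A) = 57.44 m, h_L(B) = 1.393 m. Answer: A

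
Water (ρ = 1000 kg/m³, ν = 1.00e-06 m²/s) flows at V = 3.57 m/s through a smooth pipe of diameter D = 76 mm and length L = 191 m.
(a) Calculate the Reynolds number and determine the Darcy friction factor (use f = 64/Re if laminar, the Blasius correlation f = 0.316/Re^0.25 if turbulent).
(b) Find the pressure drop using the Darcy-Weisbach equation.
(a) Re = V·D/ν = 3.57·0.076/1.00e-06 = 271320 → turbulent (Re > 4000); f = 0.316/Re^0.25 = 0.316/271320^0.25 = 0.013846 (Blasius is strictly valid for Re ≲ 1e5; used here as the smooth-pipe estimate the problem specifies)
(b) Darcy-Weisbach: ΔP = f·(L/D)·½ρV²/1000 = 0.013846·(191/0.076)·½·1000·3.57²/1000 = 221.7 kPa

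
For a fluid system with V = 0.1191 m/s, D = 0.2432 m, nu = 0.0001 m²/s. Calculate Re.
Formula: Re = \frac{V D}{\nu}
Re = 0.1191·0.2432/0.0001 = 289.7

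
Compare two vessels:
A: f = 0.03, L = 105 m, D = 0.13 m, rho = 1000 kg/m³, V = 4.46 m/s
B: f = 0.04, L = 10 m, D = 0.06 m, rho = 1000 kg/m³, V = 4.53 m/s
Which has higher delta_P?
delta_P(A) = 241 kPa, delta_P(B) = 68.4 kPa. Answer: A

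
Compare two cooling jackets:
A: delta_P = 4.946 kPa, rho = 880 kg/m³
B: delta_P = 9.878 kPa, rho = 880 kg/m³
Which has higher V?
V(A) = 3.353 m/s, V(B) = 4.738 m/s. Answer: B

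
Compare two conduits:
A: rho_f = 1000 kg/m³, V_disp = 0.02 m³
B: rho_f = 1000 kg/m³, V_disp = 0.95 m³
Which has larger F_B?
F_B(A) = 196.2 N, F_B(B) = 9320 N. Answer: B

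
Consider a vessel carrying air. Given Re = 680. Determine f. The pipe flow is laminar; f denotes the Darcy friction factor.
Formula: f = \frac{64}{Re}
f = 64/680 = 0.09412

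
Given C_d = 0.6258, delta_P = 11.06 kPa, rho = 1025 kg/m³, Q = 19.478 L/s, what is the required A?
Formula: Q = C_d A \sqrt{\frac{2 \Delta P}{\rho}}
Substituting knowns: 19.478 = 0.6258·A·√(2·(11.06·1000)/1025)·1000
Solving for A: A = (19.478/1000)/(0.6258·√(2·(11.06·1000)/1025)) = 0.0067 m²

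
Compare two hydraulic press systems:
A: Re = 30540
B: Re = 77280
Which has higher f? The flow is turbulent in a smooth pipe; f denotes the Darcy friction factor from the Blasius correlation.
f(A) = 0.0239, f(B) = 0.01895. Answer: A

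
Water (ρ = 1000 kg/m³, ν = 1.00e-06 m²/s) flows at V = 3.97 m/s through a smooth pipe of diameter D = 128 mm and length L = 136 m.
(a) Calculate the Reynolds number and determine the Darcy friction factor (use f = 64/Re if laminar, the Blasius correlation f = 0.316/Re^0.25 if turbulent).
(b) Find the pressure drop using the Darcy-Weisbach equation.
(a) Re = V·D/ν = 3.97·0.128/1.00e-06 = 508160 → turbulent (Re > 4000); f = 0.316/Re^0.25 = 0.316/508160^0.25 = 0.011836 (Blasius is strictly valid for Re ≲ 1e5; used here as the smooth-pipe estimate the problem specifies)
(b) Darcy-Weisbach: ΔP = f·(L/D)·½ρV²/1000 = 0.011836·(136/0.128)·½·1000·3.97²/1000 = 99.1 kPa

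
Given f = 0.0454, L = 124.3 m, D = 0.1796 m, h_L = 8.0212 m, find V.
Formula: h_L = f \frac{L}{D} \frac{V^2}{2g}
Substituting knowns: 8.0212 = 0.0454·(124.3/0.1796)·V²/(2·9.81)
Solving for V: V = √(8.0212·2·9.81/(0.0454·(124.3/0.1796))) = 2.238 m/s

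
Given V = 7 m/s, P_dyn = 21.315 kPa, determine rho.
Formula: P_{dyn} = \frac{1}{2} \rho V^2
Substituting knowns: 21.315 = 0.5·rho·7²/1000
Solving for rho: rho = 2·(21.315·1000)/7² = 870 kg/m³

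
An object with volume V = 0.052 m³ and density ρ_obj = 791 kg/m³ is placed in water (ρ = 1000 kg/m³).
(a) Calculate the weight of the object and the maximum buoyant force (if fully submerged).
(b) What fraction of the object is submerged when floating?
(a) W=rho_obj*g*V=791*9.81*0.052=403.5 N; F_B(max)=rho*g*V=1000*9.81*0.052=510.1 N
(b) Floating fraction=rho_obj/rho=791/1000=0.791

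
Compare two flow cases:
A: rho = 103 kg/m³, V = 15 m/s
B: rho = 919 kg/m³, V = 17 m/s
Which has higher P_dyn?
P_dyn(A) = 11.59 kPa, P_dyn(B) = 132.8 kPa. Answer: B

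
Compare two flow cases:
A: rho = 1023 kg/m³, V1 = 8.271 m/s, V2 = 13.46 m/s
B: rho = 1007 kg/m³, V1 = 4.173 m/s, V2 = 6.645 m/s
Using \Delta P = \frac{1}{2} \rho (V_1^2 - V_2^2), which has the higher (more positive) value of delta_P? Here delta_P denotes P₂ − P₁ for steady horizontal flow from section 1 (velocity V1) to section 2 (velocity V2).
delta_P(A) = -57.68 kPa, delta_P(B) = -13.46 kPa. Answer: B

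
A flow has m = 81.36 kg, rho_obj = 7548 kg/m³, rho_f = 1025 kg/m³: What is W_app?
Formula: W_{app} = mg\left(1 - \frac{\rho_f}{\rho_{obj}}\right)
W_app = 81.36·9.81·(1 − 1025/7548) = 689.8 N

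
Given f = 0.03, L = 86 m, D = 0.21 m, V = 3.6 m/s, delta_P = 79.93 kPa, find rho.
Formula: \Delta P = f \frac{L}{D} \frac{\rho V^2}{2}
Substituting knowns: 79.93 = 0.03·(86/0.21)·0.5·rho·3.6²/1000
Solving for rho: rho = (79.93·1000)/(0.03·(86/0.21)·0.5·3.6²) = 1004 kg/m³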